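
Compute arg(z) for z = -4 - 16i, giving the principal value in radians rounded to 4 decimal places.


Step 1: z = -4 - 16i
Step 2: arg(z) = atan2(-16, -4)
Step 3: arg(z) = -1.8158

-1.8158


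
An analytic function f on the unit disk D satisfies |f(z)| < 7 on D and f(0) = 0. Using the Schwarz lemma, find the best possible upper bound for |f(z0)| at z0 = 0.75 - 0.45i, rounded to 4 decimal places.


Step 1: g = f/7 maps D -> D with g(0) = 0, so by the Schwarz lemma |g(z)| <= |z|, i.e. |f(z)| <= 7|z|; this is sharp (f(z) = 7z).
Step 2: |z0|^2 = 0.75^2 + (-0.45)^2 = 0.765
Step 3: |z0| = sqrt(0.765) = 0.874643
Step 4: Best bound = 7 * |z0| = 7 * 0.874643 = 6.1225

6.1225


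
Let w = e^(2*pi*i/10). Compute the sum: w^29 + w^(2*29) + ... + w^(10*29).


Step 1: The sum sum_{j=1}^{n} w^(k*j) equals n if n | k, else 0.
Step 2: Here n = 10, k = 29
Step 3: Does n divide k? 10 | 29 -> False
Step 4: Sum = 0

0


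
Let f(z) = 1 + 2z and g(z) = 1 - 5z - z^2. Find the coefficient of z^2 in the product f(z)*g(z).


Step 1: z^2 term in f*g comes from: (1)*(-z^2) + (2z)*(-5z) + (0)*(1)
Step 2: = -1 - 10 + 0
Step 3: = -11

-11


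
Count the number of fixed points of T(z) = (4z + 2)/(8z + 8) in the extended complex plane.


Step 1: Fixed points satisfy T(z) = z
Step 2: 8z^2 + 4z - 2 = 0
Step 3: Discriminant = 4^2 - 4*8*(-2) = 80
Step 4: Number of fixed points = 2

2


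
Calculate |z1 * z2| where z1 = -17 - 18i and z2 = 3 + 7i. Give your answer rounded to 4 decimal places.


Step 1: |z1| = sqrt((-17)^2 + (-18)^2) = sqrt(613)
Step 2: |z2| = sqrt(3^2 + 7^2) = sqrt(58)
Step 3: |z1*z2| = |z1|*|z2| = sqrt(613) * sqrt(58) = sqrt(613 * 58) = sqrt(35554)
Step 4: = 188.5577

188.5577


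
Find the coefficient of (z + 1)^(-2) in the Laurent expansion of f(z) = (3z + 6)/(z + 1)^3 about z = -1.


Step 1: Write the numerator in powers of (z + 1): 3z + 6 = 3(z + 1) + (3*(-1) + 6) = 3(z + 1) + 3
Step 2: Divide by (z + 1)^3: f(z) = 3(z + 1)^(-3) + 3(z + 1)^(-2)
Step 3: This finite sum is the Laurent series of f about z = -1.
Step 4: Coefficient of (z + 1)^(-2) = coefficient of (z + 1) in the re-centred numerator = 3

3


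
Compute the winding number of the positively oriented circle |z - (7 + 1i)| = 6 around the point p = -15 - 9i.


Step 1: Center c = (7, 1), radius = 6
Step 2: |p - c|^2 = (-22)^2 + (-10)^2 = 584
Step 3: r^2 = 36
Step 4: |p-c| > r so winding number = 0

0


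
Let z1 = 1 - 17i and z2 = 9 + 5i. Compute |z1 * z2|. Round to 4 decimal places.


Step 1: |z1| = sqrt(1^2 + (-17)^2) = sqrt(290)
Step 2: |z2| = sqrt(9^2 + 5^2) = sqrt(106)
Step 3: |z1*z2| = |z1|*|z2| = sqrt(290) * sqrt(106) = sqrt(290 * 106) = sqrt(30740)
Step 4: = 175.3283

175.3283


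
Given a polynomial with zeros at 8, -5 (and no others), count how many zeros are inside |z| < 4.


Step 1: Check each root:
  z = 8: |8| = 8 >= 4
  z = -5: |-5| = 5 >= 4
Step 2: Count = 0

0


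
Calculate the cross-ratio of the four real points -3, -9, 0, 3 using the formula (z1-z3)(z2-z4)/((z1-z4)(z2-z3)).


Step 1: (z1-z3)(z2-z4) = (-3) * (-12) = 36
Step 2: (z1-z4)(z2-z3) = (-6) * (-9) = 54
Step 3: Cross-ratio = 36/54 = 2/3

2/3


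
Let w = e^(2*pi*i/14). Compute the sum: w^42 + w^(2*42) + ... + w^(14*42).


Step 1: The sum sum_{j=1}^{n} w^(k*j) equals n if n | k, else 0.
Step 2: Here n = 14, k = 42
Step 3: Does n divide k? 14 | 42 -> True
Step 4: Sum = 14

14


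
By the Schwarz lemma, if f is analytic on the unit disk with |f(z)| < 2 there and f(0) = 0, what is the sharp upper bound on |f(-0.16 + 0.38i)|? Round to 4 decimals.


Step 1: g = f/2 maps D -> D with g(0) = 0, so by the Schwarz lemma |g(z)| <= |z|, i.e. |f(z)| <= 2|z|; this is sharp (f(z) = 2z).
Step 2: |z0|^2 = (-0.16)^2 + 0.38^2 = 0.17
Step 3: |z0| = sqrt(0.17) = 0.412311
Step 4: Best bound = 2 * |z0| = 2 * 0.412311 = 0.8246

0.8246


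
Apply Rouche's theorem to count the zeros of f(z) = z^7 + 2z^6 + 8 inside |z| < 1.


Step 1: On |z| = 1 the three terms have sizes |z^7| = 1^7 = 1, |2z^6| = 2*1^6 = 2, |8| = 8
Step 2: The dominant term is g(z) = 8; let h(z) = z^7 + 2z^6 so f = g + h
Step 3: On |z| = 1: |g| = 8 and |h| <= 1 + 2 = 3
Step 4: Since 8 > 3, |h| < |g| on |z| = 1, so by Rouche f has the same number of zeros as g inside |z| < 1
Step 5: g(z) = 8 is a nonzero constant with no zeros inside |z| < 1. Answer = 0

0


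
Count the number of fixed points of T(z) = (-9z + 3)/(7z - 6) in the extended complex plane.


Step 1: Fixed points satisfy T(z) = z
Step 2: 7z^2 + 3z - 3 = 0
Step 3: Discriminant = 3^2 - 4*7*(-3) = 93
Step 4: Number of fixed points = 2

2


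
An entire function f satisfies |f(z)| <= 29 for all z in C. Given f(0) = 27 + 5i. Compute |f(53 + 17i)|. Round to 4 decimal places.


Step 1: By Liouville's theorem, a bounded entire function is constant.
Step 2: f(z) = f(0) = 27 + 5i for all z.
Step 3: |f(w)| = |27 + 5i| = sqrt(729 + 25)
Step 4: = 27.4591

27.4591


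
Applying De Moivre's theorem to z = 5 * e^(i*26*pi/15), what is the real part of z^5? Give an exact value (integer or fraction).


Step 1: By De Moivre's theorem, z^5 = 5^5 * e^(i*5*26*pi/15) = 3125 * (cos(26*pi/3) + i*sin(26*pi/3))
Step 2: |z|^5 = 5^5 = 3125
Step 3: Reduce the angle mod 2*pi: 26*pi/3 - 8*pi = 2*pi/3
Step 4: cos(2*pi/3) = -1/2
Step 5: Re(z^5) = 3125 * (-1/2) = -3125/2

-3125/2


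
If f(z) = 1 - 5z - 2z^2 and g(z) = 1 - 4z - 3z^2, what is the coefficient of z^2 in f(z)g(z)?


Step 1: z^2 term in f*g comes from: (1)*(-3z^2) + (-5z)*(-4z) + (-2z^2)*(1)
Step 2: = -3 + 20 - 2
Step 3: = 15

15


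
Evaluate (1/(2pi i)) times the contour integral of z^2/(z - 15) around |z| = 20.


Step 1: f(z) = z^2, a = 15 is inside |z| = 20
Step 2: By Cauchy integral formula: (1/(2pi*i)) * integral = f(a)
Step 3: f(15) = 15^2 = 225

225


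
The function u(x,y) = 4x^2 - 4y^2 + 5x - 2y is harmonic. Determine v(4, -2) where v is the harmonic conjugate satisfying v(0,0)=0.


Step 1: v_x = -u_y = 8y + 2
Step 2: v_y = u_x = 8x + 5
Step 3: v = 8xy + 2x + 5y + C
Step 4: v(0,0) = 0 => C = 0
Step 5: v(4, -2) = -66

-66


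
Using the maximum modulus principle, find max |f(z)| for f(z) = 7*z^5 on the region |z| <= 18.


Step 1: On |z| = 18, |f(z)| = 7 * |z|^5 = 7 * 18^5
Step 2: By maximum modulus principle, maximum is on boundary.
Step 3: Maximum = 7 * 1889568 = 13226976

13226976


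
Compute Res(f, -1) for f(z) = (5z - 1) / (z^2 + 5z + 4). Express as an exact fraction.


Step 1: Q(z) = z^2 + 5z + 4 = (z + 1)(z + 4)
Step 2: Q'(z) = 2z + 5
Step 3: Q'(-1) = 3, P(-1) = -6
Step 4: Res = P(-1)/Q'(-1) = -6/3 = -2

-2


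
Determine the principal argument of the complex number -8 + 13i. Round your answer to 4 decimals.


Step 1: z = -8 + 13i
Step 2: arg(z) = atan2(13, -8)
Step 3: arg(z) = 2.1225

2.1225


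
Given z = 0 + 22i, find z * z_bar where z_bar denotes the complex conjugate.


Step 1: conj(z) = 0 - 22i
Step 2: z * conj(z) = 0^2 + 22^2
Step 3: = 0 + 484 = 484

484


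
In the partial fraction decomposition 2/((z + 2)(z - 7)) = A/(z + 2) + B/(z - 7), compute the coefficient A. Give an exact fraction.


Step 1: Multiply both sides by (z + 2) and set z = -2
Step 2: A = 2 / (-2 - 7)
Step 3: A = 2 / (-9)
Step 4: A = -2/9

-2/9


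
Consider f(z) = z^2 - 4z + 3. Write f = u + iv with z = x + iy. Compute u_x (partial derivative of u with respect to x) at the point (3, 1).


Step 1: f(z) = (x+iy)^2 - 4(x+iy) + 3
Step 2: u = (x^2 - y^2) - 4x + 3
Step 3: u_x = 2x - 4
Step 4: At (3, 1): u_x = 6 - 4 = 2

2


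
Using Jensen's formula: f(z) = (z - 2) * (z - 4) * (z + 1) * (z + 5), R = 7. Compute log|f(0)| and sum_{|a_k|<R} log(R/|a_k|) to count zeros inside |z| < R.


Jensen's formula: (1/2pi)*integral log|f(Re^it)|dt = log|f(0)| + sum_{|a_k|<R} log(R/|a_k|)
Step 1: f(0) = (-2) * (-4) * 1 * 5 = 40
Step 2: log|f(0)| = log|2| + log|4| + log|-1| + log|-5| = 3.6889
Step 3: Zeros inside |z| < 7: 2, 4, -1, -5
Step 4: Jensen sum = log(7/2) + log(7/4) + log(7/1) + log(7/5) = 4.0948
Step 5: n(R) = number of terms in the Jensen sum = count of zeros inside |z| < 7 = 4

4


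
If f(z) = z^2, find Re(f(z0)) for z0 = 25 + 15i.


Step 1: z0 = 25 + 15i
Step 2: z0^2 = 25^2 - 15^2 + 750i
Step 3: real part = 625 - 225 = 400

400


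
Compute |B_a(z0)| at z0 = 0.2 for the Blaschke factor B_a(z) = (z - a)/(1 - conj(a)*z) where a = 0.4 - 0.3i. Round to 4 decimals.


Step 1: Numerator z0 - a = 0.2 - (0.4 - 0.3i) = -0.2 + 0.3i
Step 2: Denominator 1 - conj(a)*z0 = 1 - (0.4 + 0.3i)*0.2 = 0.92 - 0.06i
Step 3: |z0 - a|^2 = (-0.2)^2 + 0.3^2 = 0.13; |1 - conj(a)*z0|^2 = 0.92^2 + (-0.06)^2 = 0.85
Step 4: |B_a(0.2)| = sqrt(0.13 / 0.85) = sqrt(0.152941)
Step 5: = 0.3911

0.3911


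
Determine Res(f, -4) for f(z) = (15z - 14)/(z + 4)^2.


Step 1: Pole of order 2 at z = -4
Step 2: Res = lim d/dz [(z + 4)^2 * f(z)] as z -> -4
Step 3: (z + 4)^2 * f(z) = 15z - 14
Step 4: d/dz[15z - 14] = 15

15


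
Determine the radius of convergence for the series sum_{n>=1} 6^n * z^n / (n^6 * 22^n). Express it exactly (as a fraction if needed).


Step 1: General term a_n = 6^n / (n^6 * 22^n)
Step 2: By the root test, |a_n|^(1/n) = 6 / (n^(6/n) * 22) -> 6/22 as n -> infinity (since n^(6/n) -> 1)
Step 3: R = 1/lim|a_n|^(1/n) = 22/6 = 11/3

11/3


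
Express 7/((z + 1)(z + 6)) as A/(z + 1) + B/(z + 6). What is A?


Step 1: Multiply both sides by (z + 1) and set z = -1
Step 2: A = 7 / (-1 + 6)
Step 3: A = 7 / 5
Step 4: A = 7/5

7/5


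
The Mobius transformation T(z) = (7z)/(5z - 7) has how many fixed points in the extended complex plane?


Step 1: Fixed points satisfy T(z) = z
Step 2: 5z^2 - 14z = 0
Step 3: Discriminant = (-14)^2 - 4*5*0 = 196
Step 4: Number of fixed points = 2

2


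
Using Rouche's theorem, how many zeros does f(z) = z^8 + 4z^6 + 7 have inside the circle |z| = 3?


Step 1: On |z| = 3 the three terms have sizes |z^8| = 3^8 = 6561, |4z^6| = 4*3^6 = 2916, |7| = 7
Step 2: The dominant term is g(z) = z^8; let h(z) = 4z^6 + 7 so f = g + h
Step 3: On |z| = 3: |g| = 6561 and |h| <= 2916 + 7 = 2923
Step 4: Since 6561 > 2923, |h| < |g| on |z| = 3, so by Rouche f has the same number of zeros as g inside |z| < 3
Step 5: g(z) = z^8 has 8 zeros (all at the origin) inside |z| < 3. Answer = 8

8


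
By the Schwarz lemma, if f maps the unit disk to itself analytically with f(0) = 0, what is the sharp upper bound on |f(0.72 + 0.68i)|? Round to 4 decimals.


Step 1: Schwarz lemma: if f: D -> D is analytic with f(0) = 0, then |f(z)| <= |z| for all z in D, and this is sharp (f(z) = z).
Step 2: |z0|^2 = 0.72^2 + 0.68^2 = 0.9808
Step 3: |z0| = sqrt(0.9808) = 0.990353
Step 4: Best bound = |z0| = 0.9904

0.9904


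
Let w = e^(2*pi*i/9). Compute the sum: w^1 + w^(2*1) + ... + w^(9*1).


Step 1: The sum sum_{j=1}^{n} w^(k*j) equals n if n | k, else 0.
Step 2: Here n = 9, k = 1
Step 3: Does n divide k? 9 | 1 -> False
Step 4: Sum = 0

0


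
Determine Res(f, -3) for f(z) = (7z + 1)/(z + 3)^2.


Step 1: Pole of order 2 at z = -3
Step 2: Res = lim d/dz [(z + 3)^2 * f(z)] as z -> -3
Step 3: (z + 3)^2 * f(z) = 7z + 1
Step 4: d/dz[7z + 1] = 7

7


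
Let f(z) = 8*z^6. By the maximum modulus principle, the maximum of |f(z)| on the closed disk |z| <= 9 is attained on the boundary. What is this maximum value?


Step 1: On |z| = 9, |f(z)| = 8 * |z|^6 = 8 * 9^6
Step 2: By maximum modulus principle, maximum is on boundary.
Step 3: Maximum = 8 * 531441 = 4251528

4251528


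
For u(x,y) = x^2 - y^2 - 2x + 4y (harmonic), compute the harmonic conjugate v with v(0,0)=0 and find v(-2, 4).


Step 1: v_x = -u_y = 2y - 4
Step 2: v_y = u_x = 2x - 2
Step 3: v = 2xy - 4x - 2y + C
Step 4: v(0,0) = 0 => C = 0
Step 5: v(-2, 4) = -16

-16


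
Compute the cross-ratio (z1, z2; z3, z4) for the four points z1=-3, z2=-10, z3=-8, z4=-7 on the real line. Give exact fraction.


Step 1: (z1-z3)(z2-z4) = 5 * (-3) = -15
Step 2: (z1-z4)(z2-z3) = 4 * (-2) = -8
Step 3: Cross-ratio = 15/8 = 15/8

15/8


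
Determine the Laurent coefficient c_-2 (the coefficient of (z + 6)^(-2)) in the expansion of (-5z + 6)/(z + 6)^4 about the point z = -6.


Step 1: Write the numerator in powers of (z + 6): -5z + 6 = -5(z + 6) + (-5*(-6) + 6) = -5(z + 6) + 36
Step 2: Divide by (z + 6)^4: f(z) = 36(z + 6)^(-4) - 5(z + 6)^(-3)
Step 3: This finite sum is the Laurent series of f about z = -6.
Step 4: Only the powers -4 and -3 appear, so the coefficient of (z + 6)^(-2) = 0

0


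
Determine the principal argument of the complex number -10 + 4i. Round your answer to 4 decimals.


Step 1: z = -10 + 4i
Step 2: arg(z) = atan2(4, -10)
Step 3: arg(z) = 2.7611

2.7611


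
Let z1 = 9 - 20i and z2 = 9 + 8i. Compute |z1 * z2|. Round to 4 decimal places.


Step 1: |z1| = sqrt(9^2 + (-20)^2) = sqrt(481)
Step 2: |z2| = sqrt(9^2 + 8^2) = sqrt(145)
Step 3: |z1*z2| = |z1|*|z2| = sqrt(481) * sqrt(145) = sqrt(481 * 145) = sqrt(69745)
Step 4: = 264.0928

264.0928


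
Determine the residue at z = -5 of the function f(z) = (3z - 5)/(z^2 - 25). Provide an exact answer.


Step 1: Q(z) = z^2 - 25 = (z + 5)(z - 5)
Step 2: Q'(z) = 2z
Step 3: Q'(-5) = -10, P(-5) = -20
Step 4: Res = P(-5)/Q'(-5) = -20/(-10) = 2

2


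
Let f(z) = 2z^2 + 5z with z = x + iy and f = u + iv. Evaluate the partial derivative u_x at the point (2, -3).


Step 1: f(z) = 2(x+iy)^2 + 5(x+iy) + 0
Step 2: u = 2(x^2 - y^2) + 5x + 0
Step 3: u_x = 4x + 5
Step 4: At (2, -3): u_x = 8 + 5 = 13

13


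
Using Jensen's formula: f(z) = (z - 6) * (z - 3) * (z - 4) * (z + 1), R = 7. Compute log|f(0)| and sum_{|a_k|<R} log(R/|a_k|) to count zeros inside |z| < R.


Jensen's formula: (1/2pi)*integral log|f(Re^it)|dt = log|f(0)| + sum_{|a_k|<R} log(R/|a_k|)
Step 1: f(0) = (-6) * (-3) * (-4) * 1 = -72
Step 2: log|f(0)| = log|6| + log|3| + log|4| + log|-1| = 4.2767
Step 3: Zeros inside |z| < 7: 6, 3, 4, -1
Step 4: Jensen sum = log(7/6) + log(7/3) + log(7/4) + log(7/1) = 3.507
Step 5: n(R) = number of terms in the Jensen sum = count of zeros inside |z| < 7 = 4

4


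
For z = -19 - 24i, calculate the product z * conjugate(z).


Step 1: conj(z) = -19 + 24i
Step 2: z * conj(z) = (-19)^2 + (-24)^2
Step 3: = 361 + 576 = 937

937


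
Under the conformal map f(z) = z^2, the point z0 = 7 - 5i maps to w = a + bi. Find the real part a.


Step 1: z0 = 7 - 5i
Step 2: z0^2 = 7^2 - (-5)^2 - 70i
Step 3: real part = 49 - 25 = 24

24


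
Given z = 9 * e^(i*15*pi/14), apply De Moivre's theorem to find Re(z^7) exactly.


Step 1: By De Moivre's theorem, z^7 = 9^7 * e^(i*7*15*pi/14) = 4782969 * (cos(15*pi/2) + i*sin(15*pi/2))
Step 2: |z|^7 = 9^7 = 4782969
Step 3: Reduce the angle mod 2*pi: 15*pi/2 - 6*pi = 3*pi/2
Step 4: cos(3*pi/2) = 0
Step 5: Re(z^7) = 4782969 * 0 = 0

0


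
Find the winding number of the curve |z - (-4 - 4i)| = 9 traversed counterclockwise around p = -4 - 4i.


Step 1: Center c = (-4, -4), radius = 9
Step 2: |p - c|^2 = 0^2 + 0^2 = 0
Step 3: r^2 = 81
Step 4: |p-c| < r so winding number = 1

1


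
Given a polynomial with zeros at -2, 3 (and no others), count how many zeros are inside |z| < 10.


Step 1: Check each root:
  z = -2: |-2| = 2 < 10
  z = 3: |3| = 3 < 10
Step 2: Count = 2

2


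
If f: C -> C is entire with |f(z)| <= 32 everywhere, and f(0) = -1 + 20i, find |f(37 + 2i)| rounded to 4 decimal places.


Step 1: By Liouville's theorem, a bounded entire function is constant.
Step 2: f(z) = f(0) = -1 + 20i for all z.
Step 3: |f(w)| = |-1 + 20i| = sqrt(1 + 400)
Step 4: = 20.025

20.025


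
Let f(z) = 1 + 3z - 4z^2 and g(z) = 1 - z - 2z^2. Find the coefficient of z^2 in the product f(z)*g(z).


Step 1: z^2 term in f*g comes from: (1)*(-2z^2) + (3z)*(-z) + (-4z^2)*(1)
Step 2: = -2 - 3 - 4
Step 3: = -9

-9


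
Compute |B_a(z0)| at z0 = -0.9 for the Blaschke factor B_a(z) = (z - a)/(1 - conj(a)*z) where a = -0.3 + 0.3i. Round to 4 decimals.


Step 1: Numerator z0 - a = -0.9 - (-0.3 + 0.3i) = -0.6 - 0.3i
Step 2: Denominator 1 - conj(a)*z0 = 1 - (-0.3 - 0.3i)*(-0.9) = 0.73 - 0.27i
Step 3: |z0 - a|^2 = (-0.6)^2 + (-0.3)^2 = 0.45; |1 - conj(a)*z0|^2 = 0.73^2 + (-0.27)^2 = 0.6058
Step 4: |B_a(-0.9)| = sqrt(0.45 / 0.6058) = sqrt(0.742819)
Step 5: = 0.8619

0.8619


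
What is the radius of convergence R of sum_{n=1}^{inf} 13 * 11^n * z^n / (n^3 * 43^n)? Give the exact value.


Step 1: General term a_n = 13 * 11^n / (n^3 * 43^n)
Step 2: By the root test, |a_n|^(1/n) = 13^(1/n) * 11 / (n^(3/n) * 43) -> 11/43 as n -> infinity (since 13^(1/n) -> 1 and n^(3/n) -> 1)
Step 3: R = 1/lim|a_n|^(1/n) = 43/11

43/11


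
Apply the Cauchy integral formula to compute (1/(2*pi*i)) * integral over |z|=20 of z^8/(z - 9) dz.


Step 1: f(z) = z^8, a = 9 is inside |z| = 20
Step 2: By Cauchy integral formula: (1/(2pi*i)) * integral = f(a)
Step 3: f(9) = 9^8 = 43046721

43046721


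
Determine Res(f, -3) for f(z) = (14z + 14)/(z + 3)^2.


Step 1: Pole of order 2 at z = -3
Step 2: Res = lim d/dz [(z + 3)^2 * f(z)] as z -> -3
Step 3: (z + 3)^2 * f(z) = 14z + 14
Step 4: d/dz[14z + 14] = 14

14


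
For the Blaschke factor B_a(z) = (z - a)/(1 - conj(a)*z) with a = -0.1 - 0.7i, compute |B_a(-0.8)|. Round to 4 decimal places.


Step 1: Numerator z0 - a = -0.8 - (-0.1 - 0.7i) = -0.7 + 0.7i
Step 2: Denominator 1 - conj(a)*z0 = 1 - (-0.1 + 0.7i)*(-0.8) = 0.92 + 0.56i
Step 3: |z0 - a|^2 = (-0.7)^2 + 0.7^2 = 0.98; |1 - conj(a)*z0|^2 = 0.92^2 + 0.56^2 = 1.16
Step 4: |B_a(-0.8)| = sqrt(0.98 / 1.16) = sqrt(0.844828)
Step 5: = 0.9191

0.9191


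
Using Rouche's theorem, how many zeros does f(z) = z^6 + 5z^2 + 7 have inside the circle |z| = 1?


Step 1: On |z| = 1 the three terms have sizes |z^6| = 1^6 = 1, |5z^2| = 5*1^2 = 5, |7| = 7
Step 2: The dominant term is g(z) = 7; let h(z) = z^6 + 5z^2 so f = g + h
Step 3: On |z| = 1: |g| = 7 and |h| <= 1 + 5 = 6
Step 4: Since 7 > 6, |h| < |g| on |z| = 1, so by Rouche f has the same number of zeros as g inside |z| < 1
Step 5: g(z) = 7 is a nonzero constant with no zeros inside |z| < 1. Answer = 0

0


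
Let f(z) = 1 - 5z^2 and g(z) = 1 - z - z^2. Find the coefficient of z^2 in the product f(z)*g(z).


Step 1: z^2 term in f*g comes from: (1)*(-z^2) + (0)*(-z) + (-5z^2)*(1)
Step 2: = -1 + 0 - 5
Step 3: = -6

-6


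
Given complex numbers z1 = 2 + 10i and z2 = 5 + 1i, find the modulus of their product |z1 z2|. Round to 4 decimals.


Step 1: |z1| = sqrt(2^2 + 10^2) = sqrt(104)
Step 2: |z2| = sqrt(5^2 + 1^2) = sqrt(26)
Step 3: |z1*z2| = |z1|*|z2| = sqrt(104) * sqrt(26) = sqrt(104 * 26) = sqrt(2704)
Step 4: = 52.0

52.0


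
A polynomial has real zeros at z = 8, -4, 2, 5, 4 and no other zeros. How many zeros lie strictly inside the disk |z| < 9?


Step 1: Check each root:
  z = 8: |8| = 8 < 9
  z = -4: |-4| = 4 < 9
  z = 2: |2| = 2 < 9
  z = 5: |5| = 5 < 9
  z = 4: |4| = 4 < 9
Step 2: Count = 5

5


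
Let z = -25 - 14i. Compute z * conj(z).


Step 1: conj(z) = -25 + 14i
Step 2: z * conj(z) = (-25)^2 + (-14)^2
Step 3: = 625 + 196 = 821

821


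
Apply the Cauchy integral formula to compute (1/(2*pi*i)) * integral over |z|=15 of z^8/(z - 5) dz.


Step 1: f(z) = z^8, a = 5 is inside |z| = 15
Step 2: By Cauchy integral formula: (1/(2pi*i)) * integral = f(a)
Step 3: f(5) = 5^8 = 390625

390625


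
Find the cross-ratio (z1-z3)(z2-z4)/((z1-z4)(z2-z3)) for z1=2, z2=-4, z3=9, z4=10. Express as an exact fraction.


Step 1: (z1-z3)(z2-z4) = (-7) * (-14) = 98
Step 2: (z1-z4)(z2-z3) = (-8) * (-13) = 104
Step 3: Cross-ratio = 98/104 = 49/52

49/52


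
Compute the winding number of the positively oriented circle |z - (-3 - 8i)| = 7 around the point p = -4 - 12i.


Step 1: Center c = (-3, -8), radius = 7
Step 2: |p - c|^2 = (-1)^2 + (-4)^2 = 17
Step 3: r^2 = 49
Step 4: |p-c| < r so winding number = 1

1


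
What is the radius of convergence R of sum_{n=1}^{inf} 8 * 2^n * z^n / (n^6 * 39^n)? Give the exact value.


Step 1: General term a_n = 8 * 2^n / (n^6 * 39^n)
Step 2: By the root test, |a_n|^(1/n) = 8^(1/n) * 2 / (n^(6/n) * 39) -> 2/39 as n -> infinity (since 8^(1/n) -> 1 and n^(6/n) -> 1)
Step 3: R = 1/lim|a_n|^(1/n) = 39/2

39/2


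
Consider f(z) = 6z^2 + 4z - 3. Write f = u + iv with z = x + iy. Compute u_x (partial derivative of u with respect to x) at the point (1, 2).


Step 1: f(z) = 6(x+iy)^2 + 4(x+iy) - 3
Step 2: u = 6(x^2 - y^2) + 4x - 3
Step 3: u_x = 12x + 4
Step 4: At (1, 2): u_x = 12 + 4 = 16

16


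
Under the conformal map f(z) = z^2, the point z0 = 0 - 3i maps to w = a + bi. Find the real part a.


Step 1: z0 = 0 - 3i
Step 2: z0^2 = 0^2 - (-3)^2 + 0i
Step 3: real part = 0 - 9 = -9

-9


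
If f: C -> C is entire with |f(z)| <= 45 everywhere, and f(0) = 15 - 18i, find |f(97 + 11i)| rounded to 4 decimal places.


Step 1: By Liouville's theorem, a bounded entire function is constant.
Step 2: f(z) = f(0) = 15 - 18i for all z.
Step 3: |f(w)| = |15 - 18i| = sqrt(225 + 324)
Step 4: = 23.4307

23.4307


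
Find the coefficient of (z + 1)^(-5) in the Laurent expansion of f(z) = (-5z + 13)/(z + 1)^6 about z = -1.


Step 1: Write the numerator in powers of (z + 1): -5z + 13 = -5(z + 1) + (-5*(-1) + 13) = -5(z + 1) + 18
Step 2: Divide by (z + 1)^6: f(z) = 18(z + 1)^(-6) - 5(z + 1)^(-5)
Step 3: This finite sum is the Laurent series of f about z = -1.
Step 4: Coefficient of (z + 1)^(-5) = coefficient of (z + 1) in the re-centred numerator = -5

-5


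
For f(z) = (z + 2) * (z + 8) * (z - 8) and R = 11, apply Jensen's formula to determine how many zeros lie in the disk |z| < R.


Jensen's formula: (1/2pi)*integral log|f(Re^it)|dt = log|f(0)| + sum_{|a_k|<R} log(R/|a_k|)
Step 1: f(0) = 2 * 8 * (-8) = -128
Step 2: log|f(0)| = log|-2| + log|-8| + log|8| = 4.852
Step 3: Zeros inside |z| < 11: -2, -8, 8
Step 4: Jensen sum = log(11/2) + log(11/8) + log(11/8) = 2.3417
Step 5: n(R) = number of terms in the Jensen sum = count of zeros inside |z| < 11 = 3

3


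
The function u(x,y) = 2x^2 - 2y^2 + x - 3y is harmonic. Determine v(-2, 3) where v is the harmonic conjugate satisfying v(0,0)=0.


Step 1: v_x = -u_y = 4y + 3
Step 2: v_y = u_x = 4x + 1
Step 3: v = 4xy + 3x + y + C
Step 4: v(0,0) = 0 => C = 0
Step 5: v(-2, 3) = -27

-27


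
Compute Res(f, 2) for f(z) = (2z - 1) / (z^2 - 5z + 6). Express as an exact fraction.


Step 1: Q(z) = z^2 - 5z + 6 = (z - 2)(z - 3)
Step 2: Q'(z) = 2z - 5
Step 3: Q'(2) = -1, P(2) = 3
Step 4: Res = P(2)/Q'(2) = 3/(-1) = -3

-3


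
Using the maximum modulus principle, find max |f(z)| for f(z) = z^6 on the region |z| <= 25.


Step 1: On |z| = 25, |f(z)| = |z|^6 = 25^6
Step 2: By maximum modulus principle, maximum is on boundary.
Step 3: Maximum = 244140625 = 244140625

244140625


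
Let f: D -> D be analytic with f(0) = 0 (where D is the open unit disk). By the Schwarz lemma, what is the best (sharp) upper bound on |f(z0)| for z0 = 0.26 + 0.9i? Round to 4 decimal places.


Step 1: Schwarz lemma: if f: D -> D is analytic with f(0) = 0, then |f(z)| <= |z| for all z in D, and this is sharp (f(z) = z).
Step 2: |z0|^2 = 0.26^2 + 0.9^2 = 0.8776
Step 3: |z0| = sqrt(0.8776) = 0.936803
Step 4: Best bound = |z0| = 0.9368

0.9368


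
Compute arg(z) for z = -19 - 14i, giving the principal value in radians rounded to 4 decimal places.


Step 1: z = -19 - 14i
Step 2: arg(z) = atan2(-14, -19)
Step 3: arg(z) = -2.5066

-2.5066


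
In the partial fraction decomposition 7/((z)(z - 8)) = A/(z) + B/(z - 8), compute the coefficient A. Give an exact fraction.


Step 1: Multiply both sides by (z) and set z = 0
Step 2: A = 7 / (0 - 8)
Step 3: A = 7 / (-8)
Step 4: A = -7/8

-7/8


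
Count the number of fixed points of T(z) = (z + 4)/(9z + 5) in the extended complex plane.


Step 1: Fixed points satisfy T(z) = z
Step 2: 9z^2 + 4z - 4 = 0
Step 3: Discriminant = 4^2 - 4*9*(-4) = 160
Step 4: Number of fixed points = 2

2


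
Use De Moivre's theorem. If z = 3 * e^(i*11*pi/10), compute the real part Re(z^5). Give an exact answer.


Step 1: By De Moivre's theorem, z^5 = 3^5 * e^(i*5*11*pi/10) = 243 * (cos(11*pi/2) + i*sin(11*pi/2))
Step 2: |z|^5 = 3^5 = 243
Step 3: Reduce the angle mod 2*pi: 11*pi/2 - 4*pi = 3*pi/2
Step 4: cos(3*pi/2) = 0
Step 5: Re(z^5) = 243 * 0 = 0

0


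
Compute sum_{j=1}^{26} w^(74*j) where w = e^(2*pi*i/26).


Step 1: The sum sum_{j=1}^{n} w^(k*j) equals n if n | k, else 0.
Step 2: Here n = 26, k = 74
Step 3: Does n divide k? 26 | 74 -> False
Step 4: Sum = 0

0


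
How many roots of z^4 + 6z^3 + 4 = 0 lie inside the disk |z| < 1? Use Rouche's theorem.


Step 1: On |z| = 1 the three terms have sizes |z^4| = 1^4 = 1, |6z^3| = 6*1^3 = 6, |4| = 4
Step 2: The dominant term is g(z) = 6z^3; let h(z) = z^4 + 4 so f = g + h
Step 3: On |z| = 1: |g| = 6 and |h| <= 1 + 4 = 5
Step 4: Since 6 > 5, |h| < |g| on |z| = 1, so by Rouche f has the same number of zeros as g inside |z| < 1
Step 5: g(z) = 6z^3 has 3 zeros (at the origin, multiplicity 3) inside |z| < 1. Answer = 3

3


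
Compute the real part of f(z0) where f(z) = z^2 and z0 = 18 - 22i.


Step 1: z0 = 18 - 22i
Step 2: z0^2 = 18^2 - (-22)^2 - 792i
Step 3: real part = 324 - 484 = -160

-160


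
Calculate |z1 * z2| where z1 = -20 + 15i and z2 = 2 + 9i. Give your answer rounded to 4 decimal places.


Step 1: |z1| = sqrt((-20)^2 + 15^2) = sqrt(625)
Step 2: |z2| = sqrt(2^2 + 9^2) = sqrt(85)
Step 3: |z1*z2| = |z1|*|z2| = sqrt(625) * sqrt(85) = sqrt(625 * 85) = sqrt(53125)
Step 4: = 230.4886

230.4886


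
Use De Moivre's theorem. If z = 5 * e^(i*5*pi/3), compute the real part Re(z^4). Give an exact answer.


Step 1: By De Moivre's theorem, z^4 = 5^4 * e^(i*4*5*pi/3) = 625 * (cos(20*pi/3) + i*sin(20*pi/3))
Step 2: |z|^4 = 5^4 = 625
Step 3: Reduce the angle mod 2*pi: 20*pi/3 - 6*pi = 2*pi/3
Step 4: cos(2*pi/3) = -1/2
Step 5: Re(z^4) = 625 * (-1/2) = -625/2

-625/2


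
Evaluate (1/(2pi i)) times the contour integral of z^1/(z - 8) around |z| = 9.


Step 1: f(z) = z^1, a = 8 is inside |z| = 9
Step 2: By Cauchy integral formula: (1/(2pi*i)) * integral = f(a)
Step 3: f(8) = 8^1 = 8

8


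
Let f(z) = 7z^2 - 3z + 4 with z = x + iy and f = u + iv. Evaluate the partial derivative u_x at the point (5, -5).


Step 1: f(z) = 7(x+iy)^2 - 3(x+iy) + 4
Step 2: u = 7(x^2 - y^2) - 3x + 4
Step 3: u_x = 14x - 3
Step 4: At (5, -5): u_x = 70 - 3 = 67

67


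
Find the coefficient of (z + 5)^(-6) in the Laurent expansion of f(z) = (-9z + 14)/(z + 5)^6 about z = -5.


Step 1: Write the numerator in powers of (z + 5): -9z + 14 = -9(z + 5) + (-9*(-5) + 14) = -9(z + 5) + 59
Step 2: Divide by (z + 5)^6: f(z) = 59(z + 5)^(-6) - 9(z + 5)^(-5)
Step 3: This finite sum is the Laurent series of f about z = -5.
Step 4: Coefficient of (z + 5)^(-6) = -9*(-5) + 14 = 59

59


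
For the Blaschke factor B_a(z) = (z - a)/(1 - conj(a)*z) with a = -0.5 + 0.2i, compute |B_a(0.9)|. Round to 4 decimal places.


Step 1: Numerator z0 - a = 0.9 - (-0.5 + 0.2i) = 1.4 - 0.2i
Step 2: Denominator 1 - conj(a)*z0 = 1 - (-0.5 - 0.2i)*0.9 = 1.45 + 0.18i
Step 3: |z0 - a|^2 = 1.4^2 + (-0.2)^2 = 2; |1 - conj(a)*z0|^2 = 1.45^2 + 0.18^2 = 2.1349
Step 4: |B_a(0.9)| = sqrt(2 / 2.1349) = sqrt(0.936812)
Step 5: = 0.9679

0.9679


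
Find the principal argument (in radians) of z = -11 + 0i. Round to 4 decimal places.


Step 1: z = -11 + 0i
Step 2: arg(z) = atan2(0, -11)
Step 3: arg(z) = 3.1416

3.1416


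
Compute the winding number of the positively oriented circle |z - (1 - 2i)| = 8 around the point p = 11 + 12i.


Step 1: Center c = (1, -2), radius = 8
Step 2: |p - c|^2 = 10^2 + 14^2 = 296
Step 3: r^2 = 64
Step 4: |p-c| > r so winding number = 0

0


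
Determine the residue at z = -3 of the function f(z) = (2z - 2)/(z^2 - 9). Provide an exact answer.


Step 1: Q(z) = z^2 - 9 = (z + 3)(z - 3)
Step 2: Q'(z) = 2z
Step 3: Q'(-3) = -6, P(-3) = -8
Step 4: Res = P(-3)/Q'(-3) = -8/(-6) = 4/3

4/3


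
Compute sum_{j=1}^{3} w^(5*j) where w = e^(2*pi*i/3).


Step 1: The sum sum_{j=1}^{n} w^(k*j) equals n if n | k, else 0.
Step 2: Here n = 3, k = 5
Step 3: Does n divide k? 3 | 5 -> False
Step 4: Sum = 0

0


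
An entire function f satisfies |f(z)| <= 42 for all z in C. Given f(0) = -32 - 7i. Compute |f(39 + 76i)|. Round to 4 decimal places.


Step 1: By Liouville's theorem, a bounded entire function is constant.
Step 2: f(z) = f(0) = -32 - 7i for all z.
Step 3: |f(w)| = |-32 - 7i| = sqrt(1024 + 49)
Step 4: = 32.7567

32.7567


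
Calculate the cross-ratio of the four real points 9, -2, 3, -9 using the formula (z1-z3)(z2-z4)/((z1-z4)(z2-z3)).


Step 1: (z1-z3)(z2-z4) = 6 * 7 = 42
Step 2: (z1-z4)(z2-z3) = 18 * (-5) = -90
Step 3: Cross-ratio = -42/90 = -7/15

-7/15


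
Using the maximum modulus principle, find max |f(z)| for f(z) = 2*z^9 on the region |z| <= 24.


Step 1: On |z| = 24, |f(z)| = 2 * |z|^9 = 2 * 24^9
Step 2: By maximum modulus principle, maximum is on boundary.
Step 3: Maximum = 2 * 2641807540224 = 5283615080448

5283615080448


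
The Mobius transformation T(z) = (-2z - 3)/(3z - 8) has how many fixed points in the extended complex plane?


Step 1: Fixed points satisfy T(z) = z
Step 2: 3z^2 - 6z + 3 = 0
Step 3: Discriminant = (-6)^2 - 4*3*3 = 0
Step 4: Number of fixed points = 1

1


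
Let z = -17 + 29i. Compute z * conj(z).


Step 1: conj(z) = -17 - 29i
Step 2: z * conj(z) = (-17)^2 + 29^2
Step 3: = 289 + 841 = 1130

1130


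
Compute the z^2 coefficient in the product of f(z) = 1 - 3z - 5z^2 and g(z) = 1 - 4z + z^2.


Step 1: z^2 term in f*g comes from: (1)*(z^2) + (-3z)*(-4z) + (-5z^2)*(1)
Step 2: = 1 + 12 - 5
Step 3: = 8

8


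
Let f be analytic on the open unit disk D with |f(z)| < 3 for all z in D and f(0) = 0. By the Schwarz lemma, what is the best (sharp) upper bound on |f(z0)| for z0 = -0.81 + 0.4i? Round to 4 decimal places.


Step 1: g = f/3 maps D -> D with g(0) = 0, so by the Schwarz lemma |g(z)| <= |z|, i.e. |f(z)| <= 3|z|; this is sharp (f(z) = 3z).
Step 2: |z0|^2 = (-0.81)^2 + 0.4^2 = 0.8161
Step 3: |z0| = sqrt(0.8161) = 0.903383
Step 4: Best bound = 3 * |z0| = 3 * 0.903383 = 2.7101

2.7101


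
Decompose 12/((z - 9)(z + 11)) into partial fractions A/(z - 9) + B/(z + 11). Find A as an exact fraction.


Step 1: Multiply both sides by (z - 9) and set z = 9
Step 2: A = 12 / (9 + 11)
Step 3: A = 12 / 20
Step 4: A = 3/5

3/5


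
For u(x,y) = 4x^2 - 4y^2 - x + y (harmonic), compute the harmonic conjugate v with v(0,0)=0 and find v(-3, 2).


Step 1: v_x = -u_y = 8y - 1
Step 2: v_y = u_x = 8x - 1
Step 3: v = 8xy - x - y + C
Step 4: v(0,0) = 0 => C = 0
Step 5: v(-3, 2) = -47

-47


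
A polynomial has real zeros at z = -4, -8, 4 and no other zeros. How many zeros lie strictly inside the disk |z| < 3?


Step 1: Check each root:
  z = -4: |-4| = 4 >= 3
  z = -8: |-8| = 8 >= 3
  z = 4: |4| = 4 >= 3
Step 2: Count = 0

0


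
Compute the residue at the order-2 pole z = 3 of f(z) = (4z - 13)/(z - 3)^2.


Step 1: Pole of order 2 at z = 3
Step 2: Res = lim d/dz [(z - 3)^2 * f(z)] as z -> 3
Step 3: (z - 3)^2 * f(z) = 4z - 13
Step 4: d/dz[4z - 13] = 4

4


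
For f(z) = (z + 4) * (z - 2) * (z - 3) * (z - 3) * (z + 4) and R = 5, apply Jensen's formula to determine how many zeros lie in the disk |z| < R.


Jensen's formula: (1/2pi)*integral log|f(Re^it)|dt = log|f(0)| + sum_{|a_k|<R} log(R/|a_k|)
Step 1: f(0) = 4 * (-2) * (-3) * (-3) * 4 = -288
Step 2: log|f(0)| = log|-4| + log|2| + log|3| + log|3| + log|-4| = 5.663
Step 3: Zeros inside |z| < 5: -4, 2, 3, 3, -4
Step 4: Jensen sum = log(5/4) + log(5/2) + log(5/3) + log(5/3) + log(5/4) = 2.3842
Step 5: n(R) = number of terms in the Jensen sum = count of zeros inside |z| < 5 = 5

5


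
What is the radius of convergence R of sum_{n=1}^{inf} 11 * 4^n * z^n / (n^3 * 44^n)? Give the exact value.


Step 1: General term a_n = 11 * 4^n / (n^3 * 44^n)
Step 2: By the root test, |a_n|^(1/n) = 11^(1/n) * 4 / (n^(3/n) * 44) -> 4/44 as n -> infinity (since 11^(1/n) -> 1 and n^(3/n) -> 1)
Step 3: R = 1/lim|a_n|^(1/n) = 44/4 = 11

11


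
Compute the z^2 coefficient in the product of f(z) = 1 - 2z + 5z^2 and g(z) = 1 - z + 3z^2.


Step 1: z^2 term in f*g comes from: (1)*(3z^2) + (-2z)*(-z) + (5z^2)*(1)
Step 2: = 3 + 2 + 5
Step 3: = 10

10


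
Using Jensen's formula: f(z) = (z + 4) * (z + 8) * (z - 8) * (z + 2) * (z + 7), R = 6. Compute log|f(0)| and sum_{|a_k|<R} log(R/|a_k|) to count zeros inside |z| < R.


Jensen's formula: (1/2pi)*integral log|f(Re^it)|dt = log|f(0)| + sum_{|a_k|<R} log(R/|a_k|)
Step 1: f(0) = 4 * 8 * (-8) * 2 * 7 = -3584
Step 2: log|f(0)| = log|-4| + log|-8| + log|8| + log|-2| + log|-7| = 8.1842
Step 3: Zeros inside |z| < 6: -4, -2
Step 4: Jensen sum = log(6/4) + log(6/2) = 1.5041
Step 5: n(R) = number of terms in the Jensen sum = count of zeros inside |z| < 6 = 2

2


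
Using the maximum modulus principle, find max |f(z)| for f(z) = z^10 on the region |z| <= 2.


Step 1: On |z| = 2, |f(z)| = |z|^10 = 2^10
Step 2: By maximum modulus principle, maximum is on boundary.
Step 3: Maximum = 1024 = 1024

1024


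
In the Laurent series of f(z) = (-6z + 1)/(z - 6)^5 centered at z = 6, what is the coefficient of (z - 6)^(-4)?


Step 1: Write the numerator in powers of (z - 6): -6z + 1 = -6(z - 6) + (-6*6 + 1) = -6(z - 6) - 35
Step 2: Divide by (z - 6)^5: f(z) = -35(z - 6)^(-5) - 6(z - 6)^(-4)
Step 3: This finite sum is the Laurent series of f about z = 6.
Step 4: Coefficient of (z - 6)^(-4) = coefficient of (z - 6) in the re-centred numerator = -6

-6


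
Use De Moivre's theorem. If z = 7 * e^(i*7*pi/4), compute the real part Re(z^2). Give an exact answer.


Step 1: By De Moivre's theorem, z^2 = 7^2 * e^(i*2*7*pi/4) = 49 * (cos(7*pi/2) + i*sin(7*pi/2))
Step 2: |z|^2 = 7^2 = 49
Step 3: Reduce the angle mod 2*pi: 7*pi/2 - 2*pi = 3*pi/2
Step 4: cos(3*pi/2) = 0
Step 5: Re(z^2) = 49 * 0 = 0

0


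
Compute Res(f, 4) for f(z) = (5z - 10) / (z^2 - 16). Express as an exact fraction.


Step 1: Q(z) = z^2 - 16 = (z - 4)(z + 4)
Step 2: Q'(z) = 2z
Step 3: Q'(4) = 8, P(4) = 10
Step 4: Res = P(4)/Q'(4) = 10/8 = 5/4

5/4


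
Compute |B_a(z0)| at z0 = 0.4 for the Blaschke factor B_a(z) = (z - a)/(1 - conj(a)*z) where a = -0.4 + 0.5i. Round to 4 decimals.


Step 1: Numerator z0 - a = 0.4 - (-0.4 + 0.5i) = 0.8 - 0.5i
Step 2: Denominator 1 - conj(a)*z0 = 1 - (-0.4 - 0.5i)*0.4 = 1.16 + 0.2i
Step 3: |z0 - a|^2 = 0.8^2 + (-0.5)^2 = 0.89; |1 - conj(a)*z0|^2 = 1.16^2 + 0.2^2 = 1.3856
Step 4: |B_a(0.4)| = sqrt(0.89 / 1.3856) = sqrt(0.642321)
Step 5: = 0.8014

0.8014


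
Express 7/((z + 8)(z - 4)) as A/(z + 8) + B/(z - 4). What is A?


Step 1: Multiply both sides by (z + 8) and set z = -8
Step 2: A = 7 / (-8 - 4)
Step 3: A = 7 / (-12)
Step 4: A = -7/12

-7/12


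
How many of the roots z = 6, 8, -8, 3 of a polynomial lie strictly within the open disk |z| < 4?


Step 1: Check each root:
  z = 6: |6| = 6 >= 4
  z = 8: |8| = 8 >= 4
  z = -8: |-8| = 8 >= 4
  z = 3: |3| = 3 < 4
Step 2: Count = 1

1


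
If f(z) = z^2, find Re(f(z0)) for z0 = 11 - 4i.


Step 1: z0 = 11 - 4i
Step 2: z0^2 = 11^2 - (-4)^2 - 88i
Step 3: real part = 121 - 16 = 105

105


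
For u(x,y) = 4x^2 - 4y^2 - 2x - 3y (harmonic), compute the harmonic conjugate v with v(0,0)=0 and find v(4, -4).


Step 1: v_x = -u_y = 8y + 3
Step 2: v_y = u_x = 8x - 2
Step 3: v = 8xy + 3x - 2y + C
Step 4: v(0,0) = 0 => C = 0
Step 5: v(4, -4) = -108

-108


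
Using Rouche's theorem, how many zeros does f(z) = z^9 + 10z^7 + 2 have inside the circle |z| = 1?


Step 1: On |z| = 1 the three terms have sizes |z^9| = 1^9 = 1, |10z^7| = 10*1^7 = 10, |2| = 2
Step 2: The dominant term is g(z) = 10z^7; let h(z) = z^9 + 2 so f = g + h
Step 3: On |z| = 1: |g| = 10 and |h| <= 1 + 2 = 3
Step 4: Since 10 > 3, |h| < |g| on |z| = 1, so by Rouche f has the same number of zeros as g inside |z| < 1
Step 5: g(z) = 10z^7 has 7 zeros (at the origin, multiplicity 7) inside |z| < 1. Answer = 7

7


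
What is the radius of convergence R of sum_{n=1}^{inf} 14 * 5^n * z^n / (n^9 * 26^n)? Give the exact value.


Step 1: General term a_n = 14 * 5^n / (n^9 * 26^n)
Step 2: By the root test, |a_n|^(1/n) = 14^(1/n) * 5 / (n^(9/n) * 26) -> 5/26 as n -> infinity (since 14^(1/n) -> 1 and n^(9/n) -> 1)
Step 3: R = 1/lim|a_n|^(1/n) = 26/5

26/5


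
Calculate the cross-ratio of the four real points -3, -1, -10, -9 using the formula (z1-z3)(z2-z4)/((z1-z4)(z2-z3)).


Step 1: (z1-z3)(z2-z4) = 7 * 8 = 56
Step 2: (z1-z4)(z2-z3) = 6 * 9 = 54
Step 3: Cross-ratio = 56/54 = 28/27

28/27


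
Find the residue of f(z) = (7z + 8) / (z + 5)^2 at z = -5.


Step 1: Pole of order 2 at z = -5
Step 2: Res = lim d/dz [(z + 5)^2 * f(z)] as z -> -5
Step 3: (z + 5)^2 * f(z) = 7z + 8
Step 4: d/dz[7z + 8] = 7

7


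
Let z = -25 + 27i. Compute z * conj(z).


Step 1: conj(z) = -25 - 27i
Step 2: z * conj(z) = (-25)^2 + 27^2
Step 3: = 625 + 729 = 1354

1354


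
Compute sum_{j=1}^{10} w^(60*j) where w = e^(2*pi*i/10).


Step 1: The sum sum_{j=1}^{n} w^(k*j) equals n if n | k, else 0.
Step 2: Here n = 10, k = 60
Step 3: Does n divide k? 10 | 60 -> True
Step 4: Sum = 10

10


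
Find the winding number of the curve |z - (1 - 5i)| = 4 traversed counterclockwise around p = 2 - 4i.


Step 1: Center c = (1, -5), radius = 4
Step 2: |p - c|^2 = 1^2 + 1^2 = 2
Step 3: r^2 = 16
Step 4: |p-c| < r so winding number = 1

1


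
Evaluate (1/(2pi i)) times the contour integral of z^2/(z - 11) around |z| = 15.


Step 1: f(z) = z^2, a = 11 is inside |z| = 15
Step 2: By Cauchy integral formula: (1/(2pi*i)) * integral = f(a)
Step 3: f(11) = 11^2 = 121

121


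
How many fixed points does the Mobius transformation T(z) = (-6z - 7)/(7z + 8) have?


Step 1: Fixed points satisfy T(z) = z
Step 2: 7z^2 + 14z + 7 = 0
Step 3: Discriminant = 14^2 - 4*7*7 = 0
Step 4: Number of fixed points = 1

1


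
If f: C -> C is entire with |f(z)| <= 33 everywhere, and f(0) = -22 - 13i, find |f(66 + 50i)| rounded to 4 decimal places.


Step 1: By Liouville's theorem, a bounded entire function is constant.
Step 2: f(z) = f(0) = -22 - 13i for all z.
Step 3: |f(w)| = |-22 - 13i| = sqrt(484 + 169)
Step 4: = 25.5539

25.5539


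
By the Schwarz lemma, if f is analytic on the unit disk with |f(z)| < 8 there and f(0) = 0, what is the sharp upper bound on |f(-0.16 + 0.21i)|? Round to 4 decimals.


Step 1: g = f/8 maps D -> D with g(0) = 0, so by the Schwarz lemma |g(z)| <= |z|, i.e. |f(z)| <= 8|z|; this is sharp (f(z) = 8z).
Step 2: |z0|^2 = (-0.16)^2 + 0.21^2 = 0.0697
Step 3: |z0| = sqrt(0.0697) = 0.264008
Step 4: Best bound = 8 * |z0| = 8 * 0.264008 = 2.1121

2.1121


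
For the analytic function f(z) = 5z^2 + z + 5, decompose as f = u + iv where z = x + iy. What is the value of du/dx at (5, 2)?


Step 1: f(z) = 5(x+iy)^2 + (x+iy) + 5
Step 2: u = 5(x^2 - y^2) + x + 5
Step 3: u_x = 10x + 1
Step 4: At (5, 2): u_x = 50 + 1 = 51

51


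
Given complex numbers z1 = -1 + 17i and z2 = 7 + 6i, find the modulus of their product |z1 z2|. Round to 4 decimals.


Step 1: |z1| = sqrt((-1)^2 + 17^2) = sqrt(290)
Step 2: |z2| = sqrt(7^2 + 6^2) = sqrt(85)
Step 3: |z1*z2| = |z1|*|z2| = sqrt(290) * sqrt(85) = sqrt(290 * 85) = sqrt(24650)
Step 4: = 157.0032

157.0032


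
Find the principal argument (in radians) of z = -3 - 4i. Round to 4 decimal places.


Step 1: z = -3 - 4i
Step 2: arg(z) = atan2(-4, -3)
Step 3: arg(z) = -2.2143

-2.2143


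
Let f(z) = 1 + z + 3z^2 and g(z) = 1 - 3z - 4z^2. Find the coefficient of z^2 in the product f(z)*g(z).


Step 1: z^2 term in f*g comes from: (1)*(-4z^2) + (z)*(-3z) + (3z^2)*(1)
Step 2: = -4 - 3 + 3
Step 3: = -4

-4


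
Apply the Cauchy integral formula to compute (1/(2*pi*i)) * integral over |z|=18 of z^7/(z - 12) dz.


Step 1: f(z) = z^7, a = 12 is inside |z| = 18
Step 2: By Cauchy integral formula: (1/(2pi*i)) * integral = f(a)
Step 3: f(12) = 12^7 = 35831808

35831808


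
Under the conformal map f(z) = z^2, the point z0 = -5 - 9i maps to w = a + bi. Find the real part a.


Step 1: z0 = -5 - 9i
Step 2: z0^2 = (-5)^2 - (-9)^2 + 90i
Step 3: real part = 25 - 81 = -56

-56
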